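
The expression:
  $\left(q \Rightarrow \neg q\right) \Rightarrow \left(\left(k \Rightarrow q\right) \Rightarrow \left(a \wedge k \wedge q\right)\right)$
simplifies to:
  $k \vee q$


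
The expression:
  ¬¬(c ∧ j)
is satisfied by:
  {c: True, j: True}


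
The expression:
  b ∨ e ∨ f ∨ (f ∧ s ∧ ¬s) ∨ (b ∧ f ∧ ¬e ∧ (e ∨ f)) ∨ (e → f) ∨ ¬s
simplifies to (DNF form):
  True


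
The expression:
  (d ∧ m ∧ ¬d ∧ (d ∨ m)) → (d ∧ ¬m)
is always true.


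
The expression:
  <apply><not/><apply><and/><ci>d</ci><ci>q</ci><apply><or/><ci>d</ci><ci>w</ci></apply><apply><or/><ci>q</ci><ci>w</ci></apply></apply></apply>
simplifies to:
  <apply><or/><apply><not/><ci>d</ci></apply><apply><not/><ci>q</ci></apply></apply>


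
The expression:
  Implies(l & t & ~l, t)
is always true.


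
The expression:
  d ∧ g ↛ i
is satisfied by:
  {d: True, g: True, i: False}


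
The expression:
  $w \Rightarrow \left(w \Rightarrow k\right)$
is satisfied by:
  {k: True, w: False}
  {w: False, k: False}
  {w: True, k: True}


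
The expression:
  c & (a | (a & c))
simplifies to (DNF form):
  a & c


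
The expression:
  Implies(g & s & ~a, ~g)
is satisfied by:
  {a: True, s: False, g: False}
  {s: False, g: False, a: False}
  {g: True, a: True, s: False}
  {g: True, s: False, a: False}
  {a: True, s: True, g: False}
  {s: True, a: False, g: False}
  {g: True, s: True, a: True}


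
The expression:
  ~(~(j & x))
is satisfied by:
  {j: True, x: True}


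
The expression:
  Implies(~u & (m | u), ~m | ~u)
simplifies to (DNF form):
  True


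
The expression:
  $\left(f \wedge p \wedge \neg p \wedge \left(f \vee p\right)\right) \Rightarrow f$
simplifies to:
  $\text{True}$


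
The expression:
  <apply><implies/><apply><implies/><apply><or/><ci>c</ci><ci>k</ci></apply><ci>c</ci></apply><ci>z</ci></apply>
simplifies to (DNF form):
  <apply><or/><ci>z</ci><apply><and/><ci>k</ci><apply><not/><ci>c</ci></apply></apply></apply>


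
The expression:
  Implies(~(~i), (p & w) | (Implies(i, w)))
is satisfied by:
  {w: True, i: False}
  {i: False, w: False}
  {i: True, w: True}


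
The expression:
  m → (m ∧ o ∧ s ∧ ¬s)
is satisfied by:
  {m: False}


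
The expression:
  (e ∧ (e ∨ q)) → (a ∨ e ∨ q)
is always true.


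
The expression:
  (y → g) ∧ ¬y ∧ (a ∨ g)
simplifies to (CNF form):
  ¬y ∧ (a ∨ g)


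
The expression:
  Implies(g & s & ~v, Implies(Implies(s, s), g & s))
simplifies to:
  True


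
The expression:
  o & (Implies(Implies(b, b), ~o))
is never true.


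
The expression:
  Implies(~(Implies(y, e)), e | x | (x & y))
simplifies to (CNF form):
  e | x | ~y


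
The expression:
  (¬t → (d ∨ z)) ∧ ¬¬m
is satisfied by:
  {m: True, d: True, t: True, z: True}
  {m: True, d: True, t: True, z: False}
  {m: True, d: True, z: True, t: False}
  {m: True, d: True, z: False, t: False}
  {m: True, t: True, z: True, d: False}
  {m: True, t: True, z: False, d: False}
  {m: True, t: False, z: True, d: False}


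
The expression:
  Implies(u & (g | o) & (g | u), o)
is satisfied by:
  {o: True, g: False, u: False}
  {g: False, u: False, o: False}
  {o: True, u: True, g: False}
  {u: True, g: False, o: False}
  {o: True, g: True, u: False}
  {g: True, o: False, u: False}
  {o: True, u: True, g: True}


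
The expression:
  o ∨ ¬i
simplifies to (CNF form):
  o ∨ ¬i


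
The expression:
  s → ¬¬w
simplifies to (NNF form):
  w ∨ ¬s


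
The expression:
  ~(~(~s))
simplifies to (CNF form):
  ~s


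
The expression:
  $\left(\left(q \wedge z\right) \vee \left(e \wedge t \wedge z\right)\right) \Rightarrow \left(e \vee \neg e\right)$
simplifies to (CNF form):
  $\text{True}$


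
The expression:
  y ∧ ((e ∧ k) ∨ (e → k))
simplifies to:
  y ∧ (k ∨ ¬e)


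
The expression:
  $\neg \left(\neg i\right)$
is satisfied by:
  {i: True}


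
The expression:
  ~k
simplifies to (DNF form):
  ~k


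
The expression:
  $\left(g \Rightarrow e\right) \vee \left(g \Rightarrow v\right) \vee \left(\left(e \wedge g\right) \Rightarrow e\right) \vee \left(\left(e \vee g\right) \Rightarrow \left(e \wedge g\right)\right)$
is always true.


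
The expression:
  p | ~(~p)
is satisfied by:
  {p: True}


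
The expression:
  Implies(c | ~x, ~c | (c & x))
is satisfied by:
  {x: True, c: False}
  {c: False, x: False}
  {c: True, x: True}


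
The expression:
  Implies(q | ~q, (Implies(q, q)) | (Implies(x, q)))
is always true.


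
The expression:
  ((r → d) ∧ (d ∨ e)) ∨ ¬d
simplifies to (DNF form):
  True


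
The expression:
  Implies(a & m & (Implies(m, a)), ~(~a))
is always true.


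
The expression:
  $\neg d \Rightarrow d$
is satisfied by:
  {d: True}


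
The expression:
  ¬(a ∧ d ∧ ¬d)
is always true.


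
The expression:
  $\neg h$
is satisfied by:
  {h: False}


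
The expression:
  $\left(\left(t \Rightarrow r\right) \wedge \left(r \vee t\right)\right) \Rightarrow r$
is always true.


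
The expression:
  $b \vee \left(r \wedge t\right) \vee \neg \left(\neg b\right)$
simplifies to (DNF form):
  $b \vee \left(r \wedge t\right)$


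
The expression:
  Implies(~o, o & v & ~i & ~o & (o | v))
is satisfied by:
  {o: True}


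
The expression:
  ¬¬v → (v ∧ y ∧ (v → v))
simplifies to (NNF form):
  y ∨ ¬v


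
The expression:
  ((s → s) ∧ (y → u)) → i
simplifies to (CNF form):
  (i ∨ y) ∧ (i ∨ ¬u)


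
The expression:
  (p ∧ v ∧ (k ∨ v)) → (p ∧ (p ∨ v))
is always true.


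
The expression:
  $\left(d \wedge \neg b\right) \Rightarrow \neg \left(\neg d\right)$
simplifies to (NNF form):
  $\text{True}$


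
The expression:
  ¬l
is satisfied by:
  {l: False}


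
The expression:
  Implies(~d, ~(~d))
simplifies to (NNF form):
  d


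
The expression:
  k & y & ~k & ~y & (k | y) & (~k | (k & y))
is never true.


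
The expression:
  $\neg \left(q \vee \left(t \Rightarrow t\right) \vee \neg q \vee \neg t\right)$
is never true.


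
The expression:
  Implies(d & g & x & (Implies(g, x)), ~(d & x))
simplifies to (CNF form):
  ~d | ~g | ~x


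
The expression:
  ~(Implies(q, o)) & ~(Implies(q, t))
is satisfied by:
  {q: True, o: False, t: False}


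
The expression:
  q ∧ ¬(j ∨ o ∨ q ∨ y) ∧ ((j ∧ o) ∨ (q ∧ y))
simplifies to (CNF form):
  False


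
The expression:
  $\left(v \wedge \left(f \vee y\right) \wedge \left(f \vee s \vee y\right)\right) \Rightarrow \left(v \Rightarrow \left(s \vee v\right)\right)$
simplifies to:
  $\text{True}$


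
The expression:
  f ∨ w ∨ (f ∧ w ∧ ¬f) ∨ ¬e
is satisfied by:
  {w: True, f: True, e: False}
  {w: True, f: False, e: False}
  {f: True, w: False, e: False}
  {w: False, f: False, e: False}
  {w: True, e: True, f: True}
  {w: True, e: True, f: False}
  {e: True, f: True, w: False}


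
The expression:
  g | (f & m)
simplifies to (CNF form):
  (f | g) & (g | m)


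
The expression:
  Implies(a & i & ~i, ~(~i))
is always true.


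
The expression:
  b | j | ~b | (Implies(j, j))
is always true.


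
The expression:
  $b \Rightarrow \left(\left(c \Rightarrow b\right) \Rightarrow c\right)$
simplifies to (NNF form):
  $c \vee \neg b$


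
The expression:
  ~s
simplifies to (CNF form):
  ~s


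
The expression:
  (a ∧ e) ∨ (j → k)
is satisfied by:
  {a: True, k: True, e: True, j: False}
  {a: True, k: True, e: False, j: False}
  {k: True, e: True, a: False, j: False}
  {k: True, a: False, e: False, j: False}
  {a: True, e: True, k: False, j: False}
  {a: True, e: False, k: False, j: False}
  {e: True, a: False, k: False, j: False}
  {e: False, a: False, k: False, j: False}
  {j: True, a: True, k: True, e: True}
  {j: True, a: True, k: True, e: False}
  {j: True, k: True, e: True, a: False}
  {j: True, k: True, e: False, a: False}
  {j: True, a: True, e: True, k: False}


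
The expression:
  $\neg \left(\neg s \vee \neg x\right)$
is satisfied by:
  {s: True, x: True}


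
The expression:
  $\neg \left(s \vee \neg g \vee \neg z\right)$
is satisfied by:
  {z: True, g: True, s: False}


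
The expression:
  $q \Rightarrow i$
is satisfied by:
  {i: True, q: False}
  {q: False, i: False}
  {q: True, i: True}


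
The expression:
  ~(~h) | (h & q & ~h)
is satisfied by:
  {h: True}


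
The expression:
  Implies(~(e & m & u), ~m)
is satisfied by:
  {u: True, e: True, m: False}
  {u: True, e: False, m: False}
  {e: True, u: False, m: False}
  {u: False, e: False, m: False}
  {u: True, m: True, e: True}


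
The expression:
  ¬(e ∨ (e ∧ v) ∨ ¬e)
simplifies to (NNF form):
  False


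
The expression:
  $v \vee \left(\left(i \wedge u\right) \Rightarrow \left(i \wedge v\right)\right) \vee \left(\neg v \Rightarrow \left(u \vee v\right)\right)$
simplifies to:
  $\text{True}$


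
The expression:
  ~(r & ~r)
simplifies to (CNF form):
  True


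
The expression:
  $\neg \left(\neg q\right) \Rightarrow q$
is always true.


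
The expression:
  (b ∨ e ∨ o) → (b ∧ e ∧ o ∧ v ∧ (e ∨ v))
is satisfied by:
  {v: True, o: False, e: False, b: False}
  {v: False, o: False, e: False, b: False}
  {b: True, e: True, o: True, v: True}


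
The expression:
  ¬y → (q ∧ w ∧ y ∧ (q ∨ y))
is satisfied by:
  {y: True}


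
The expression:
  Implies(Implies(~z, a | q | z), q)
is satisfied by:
  {q: True, a: False, z: False}
  {q: True, z: True, a: False}
  {q: True, a: True, z: False}
  {q: True, z: True, a: True}
  {z: False, a: False, q: False}


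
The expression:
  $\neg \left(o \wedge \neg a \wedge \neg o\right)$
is always true.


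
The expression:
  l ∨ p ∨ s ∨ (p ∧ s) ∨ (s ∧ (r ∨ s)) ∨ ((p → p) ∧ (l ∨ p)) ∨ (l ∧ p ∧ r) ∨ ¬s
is always true.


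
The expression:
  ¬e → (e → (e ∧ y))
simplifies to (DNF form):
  True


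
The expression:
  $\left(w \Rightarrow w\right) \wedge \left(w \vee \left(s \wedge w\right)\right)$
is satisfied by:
  {w: True}


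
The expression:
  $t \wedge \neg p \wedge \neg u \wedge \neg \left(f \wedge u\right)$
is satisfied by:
  {t: True, u: False, p: False}


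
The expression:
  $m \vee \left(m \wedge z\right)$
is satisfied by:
  {m: True}


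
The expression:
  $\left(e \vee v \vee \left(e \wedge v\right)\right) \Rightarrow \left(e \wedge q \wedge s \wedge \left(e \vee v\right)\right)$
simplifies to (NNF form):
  $\left(e \vee \neg v\right) \wedge \left(q \vee \neg e\right) \wedge \left(s \vee \neg e\right)$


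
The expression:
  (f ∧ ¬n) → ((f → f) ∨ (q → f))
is always true.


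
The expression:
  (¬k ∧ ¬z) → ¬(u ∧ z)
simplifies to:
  True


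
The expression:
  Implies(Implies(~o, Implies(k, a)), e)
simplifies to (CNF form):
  (e | k) & (e | ~a) & (e | ~o)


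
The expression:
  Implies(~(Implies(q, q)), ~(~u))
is always true.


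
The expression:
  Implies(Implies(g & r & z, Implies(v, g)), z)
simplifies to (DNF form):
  z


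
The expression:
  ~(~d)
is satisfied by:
  {d: True}


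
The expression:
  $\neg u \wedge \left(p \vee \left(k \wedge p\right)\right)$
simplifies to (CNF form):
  $p \wedge \neg u$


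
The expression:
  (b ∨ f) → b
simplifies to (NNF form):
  b ∨ ¬f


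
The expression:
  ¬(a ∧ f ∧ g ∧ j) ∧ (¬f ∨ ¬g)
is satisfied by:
  {g: False, f: False}
  {f: True, g: False}
  {g: True, f: False}


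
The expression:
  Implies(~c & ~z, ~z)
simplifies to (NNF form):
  True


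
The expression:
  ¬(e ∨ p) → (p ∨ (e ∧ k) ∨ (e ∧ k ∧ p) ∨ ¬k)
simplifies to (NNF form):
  e ∨ p ∨ ¬k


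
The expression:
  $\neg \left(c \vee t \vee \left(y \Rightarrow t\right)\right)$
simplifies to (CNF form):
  $y \wedge \neg c \wedge \neg t$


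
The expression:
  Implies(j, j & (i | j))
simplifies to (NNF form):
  True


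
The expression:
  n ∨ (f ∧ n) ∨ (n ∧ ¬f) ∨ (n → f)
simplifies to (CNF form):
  True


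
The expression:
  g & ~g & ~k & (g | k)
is never true.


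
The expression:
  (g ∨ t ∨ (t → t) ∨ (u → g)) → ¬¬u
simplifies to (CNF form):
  u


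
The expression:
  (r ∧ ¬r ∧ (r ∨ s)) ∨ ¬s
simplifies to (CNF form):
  ¬s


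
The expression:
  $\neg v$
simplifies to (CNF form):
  $\neg v$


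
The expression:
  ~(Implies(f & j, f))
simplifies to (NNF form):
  False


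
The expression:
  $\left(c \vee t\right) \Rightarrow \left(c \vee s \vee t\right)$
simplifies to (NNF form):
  $\text{True}$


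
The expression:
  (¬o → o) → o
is always true.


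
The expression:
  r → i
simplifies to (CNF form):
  i ∨ ¬r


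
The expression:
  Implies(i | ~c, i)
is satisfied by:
  {i: True, c: True}
  {i: True, c: False}
  {c: True, i: False}


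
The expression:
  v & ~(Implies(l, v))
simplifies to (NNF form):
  False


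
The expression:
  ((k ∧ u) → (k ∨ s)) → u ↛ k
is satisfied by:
  {u: True, k: False}


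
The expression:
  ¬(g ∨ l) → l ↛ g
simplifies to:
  g ∨ l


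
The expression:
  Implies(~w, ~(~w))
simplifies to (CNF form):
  w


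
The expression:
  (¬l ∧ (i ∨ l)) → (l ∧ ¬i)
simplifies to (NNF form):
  l ∨ ¬i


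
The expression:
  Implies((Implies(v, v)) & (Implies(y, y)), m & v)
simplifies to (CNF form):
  m & v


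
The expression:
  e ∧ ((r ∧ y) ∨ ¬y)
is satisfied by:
  {r: True, e: True, y: False}
  {e: True, y: False, r: False}
  {r: True, y: True, e: True}


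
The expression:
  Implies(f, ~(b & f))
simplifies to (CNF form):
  ~b | ~f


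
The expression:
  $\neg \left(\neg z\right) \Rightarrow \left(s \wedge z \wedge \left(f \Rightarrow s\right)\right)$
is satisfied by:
  {s: True, z: False}
  {z: False, s: False}
  {z: True, s: True}


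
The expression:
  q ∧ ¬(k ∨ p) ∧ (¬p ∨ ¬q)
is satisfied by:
  {q: True, p: False, k: False}


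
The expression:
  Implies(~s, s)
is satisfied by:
  {s: True}


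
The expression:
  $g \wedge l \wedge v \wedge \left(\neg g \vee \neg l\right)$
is never true.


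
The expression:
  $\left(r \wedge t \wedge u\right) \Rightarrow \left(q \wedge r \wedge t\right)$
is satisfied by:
  {q: True, u: False, t: False, r: False}
  {q: False, u: False, t: False, r: False}
  {r: True, q: True, u: False, t: False}
  {r: True, q: False, u: False, t: False}
  {q: True, t: True, r: False, u: False}
  {t: True, r: False, u: False, q: False}
  {r: True, t: True, q: True, u: False}
  {r: True, t: True, q: False, u: False}
  {q: True, u: True, r: False, t: False}
  {u: True, r: False, t: False, q: False}
  {q: True, r: True, u: True, t: False}
  {r: True, u: True, q: False, t: False}
  {q: True, t: True, u: True, r: False}
  {t: True, u: True, r: False, q: False}
  {r: True, t: True, u: True, q: True}


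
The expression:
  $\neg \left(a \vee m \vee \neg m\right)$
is never true.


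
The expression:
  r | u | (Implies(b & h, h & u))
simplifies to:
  r | u | ~b | ~h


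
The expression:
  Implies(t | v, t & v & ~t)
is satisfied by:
  {v: False, t: False}


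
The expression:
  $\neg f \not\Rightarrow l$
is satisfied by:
  {l: False, f: False}


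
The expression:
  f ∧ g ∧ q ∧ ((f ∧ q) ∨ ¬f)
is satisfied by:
  {f: True, g: True, q: True}


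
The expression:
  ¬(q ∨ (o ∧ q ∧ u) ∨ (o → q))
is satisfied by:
  {o: True, q: False}


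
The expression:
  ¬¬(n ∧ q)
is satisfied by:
  {q: True, n: True}


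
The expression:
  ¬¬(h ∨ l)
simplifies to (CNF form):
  h ∨ l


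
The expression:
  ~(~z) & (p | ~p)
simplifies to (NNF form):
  z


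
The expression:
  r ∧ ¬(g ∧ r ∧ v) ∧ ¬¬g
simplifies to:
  g ∧ r ∧ ¬v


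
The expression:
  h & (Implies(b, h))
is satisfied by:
  {h: True}


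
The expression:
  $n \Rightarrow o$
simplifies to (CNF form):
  $o \vee \neg n$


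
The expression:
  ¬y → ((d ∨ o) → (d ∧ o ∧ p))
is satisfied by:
  {y: True, p: True, d: False, o: False}
  {y: True, d: False, p: False, o: False}
  {y: True, o: True, p: True, d: False}
  {y: True, o: True, d: False, p: False}
  {y: True, p: True, d: True, o: False}
  {y: True, d: True, p: False, o: False}
  {y: True, o: True, d: True, p: True}
  {y: True, o: True, d: True, p: False}
  {p: True, o: False, d: False, y: False}
  {o: False, d: False, p: False, y: False}
  {p: True, o: True, d: True, y: False}


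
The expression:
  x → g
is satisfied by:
  {g: True, x: False}
  {x: False, g: False}
  {x: True, g: True}


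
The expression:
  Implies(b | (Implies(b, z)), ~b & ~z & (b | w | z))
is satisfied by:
  {w: True, z: False, b: False}


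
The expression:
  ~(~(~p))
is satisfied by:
  {p: False}


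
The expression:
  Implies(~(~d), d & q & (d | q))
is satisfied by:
  {q: True, d: False}
  {d: False, q: False}
  {d: True, q: True}


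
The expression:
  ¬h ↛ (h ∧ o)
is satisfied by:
  {h: False}


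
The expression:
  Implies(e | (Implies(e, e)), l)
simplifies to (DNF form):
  l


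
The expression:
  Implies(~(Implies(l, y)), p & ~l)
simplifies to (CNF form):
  y | ~l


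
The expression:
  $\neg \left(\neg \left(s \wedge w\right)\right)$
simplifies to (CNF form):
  $s \wedge w$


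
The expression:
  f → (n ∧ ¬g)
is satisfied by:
  {n: True, f: False, g: False}
  {n: False, f: False, g: False}
  {g: True, n: True, f: False}
  {g: True, n: False, f: False}
  {f: True, n: True, g: False}


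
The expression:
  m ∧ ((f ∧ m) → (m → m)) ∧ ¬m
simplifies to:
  False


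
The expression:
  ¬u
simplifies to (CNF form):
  ¬u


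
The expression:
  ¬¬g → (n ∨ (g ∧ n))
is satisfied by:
  {n: True, g: False}
  {g: False, n: False}
  {g: True, n: True}


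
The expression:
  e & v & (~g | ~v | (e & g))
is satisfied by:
  {e: True, v: True}


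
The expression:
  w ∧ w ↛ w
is never true.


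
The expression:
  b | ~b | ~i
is always true.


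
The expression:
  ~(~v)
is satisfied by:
  {v: True}


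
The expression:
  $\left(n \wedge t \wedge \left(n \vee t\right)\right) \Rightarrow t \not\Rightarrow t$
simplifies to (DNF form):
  $\neg n \vee \neg t$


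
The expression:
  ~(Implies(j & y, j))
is never true.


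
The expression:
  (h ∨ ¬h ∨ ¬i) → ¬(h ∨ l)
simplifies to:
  ¬h ∧ ¬l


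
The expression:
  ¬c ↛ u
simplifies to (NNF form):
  u ∨ ¬c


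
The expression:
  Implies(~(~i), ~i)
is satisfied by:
  {i: False}


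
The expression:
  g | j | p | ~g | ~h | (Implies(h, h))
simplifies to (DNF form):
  True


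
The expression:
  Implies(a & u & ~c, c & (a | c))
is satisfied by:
  {c: True, u: False, a: False}
  {u: False, a: False, c: False}
  {a: True, c: True, u: False}
  {a: True, u: False, c: False}
  {c: True, u: True, a: False}
  {u: True, c: False, a: False}
  {a: True, u: True, c: True}


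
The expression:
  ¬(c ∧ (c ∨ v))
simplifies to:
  ¬c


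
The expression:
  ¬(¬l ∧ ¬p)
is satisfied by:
  {l: True, p: True}
  {l: True, p: False}
  {p: True, l: False}


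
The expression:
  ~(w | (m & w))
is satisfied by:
  {w: False}


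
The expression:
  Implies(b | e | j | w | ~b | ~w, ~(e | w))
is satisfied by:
  {e: False, w: False}


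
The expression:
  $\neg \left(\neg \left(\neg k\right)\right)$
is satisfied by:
  {k: False}


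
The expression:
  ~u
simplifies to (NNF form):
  ~u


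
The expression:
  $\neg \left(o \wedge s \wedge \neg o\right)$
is always true.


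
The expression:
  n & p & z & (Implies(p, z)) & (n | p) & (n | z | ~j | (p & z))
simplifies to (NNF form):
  n & p & z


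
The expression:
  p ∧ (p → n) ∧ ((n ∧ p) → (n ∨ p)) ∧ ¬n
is never true.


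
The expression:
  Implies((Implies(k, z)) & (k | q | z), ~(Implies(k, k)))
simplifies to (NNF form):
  ~z & (k | ~q)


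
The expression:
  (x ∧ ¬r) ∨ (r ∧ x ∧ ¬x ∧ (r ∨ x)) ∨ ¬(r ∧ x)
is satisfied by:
  {x: False, r: False}
  {r: True, x: False}
  {x: True, r: False}


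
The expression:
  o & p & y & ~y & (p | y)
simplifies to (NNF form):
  False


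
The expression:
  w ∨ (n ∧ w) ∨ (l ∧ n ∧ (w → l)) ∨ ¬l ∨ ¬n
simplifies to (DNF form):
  True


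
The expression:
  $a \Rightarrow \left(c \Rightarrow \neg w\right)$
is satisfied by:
  {w: False, c: False, a: False}
  {a: True, w: False, c: False}
  {c: True, w: False, a: False}
  {a: True, c: True, w: False}
  {w: True, a: False, c: False}
  {a: True, w: True, c: False}
  {c: True, w: True, a: False}


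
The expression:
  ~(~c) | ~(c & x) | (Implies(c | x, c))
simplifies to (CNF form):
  True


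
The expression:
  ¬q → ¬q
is always true.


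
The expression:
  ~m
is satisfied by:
  {m: False}


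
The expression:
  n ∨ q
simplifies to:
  n ∨ q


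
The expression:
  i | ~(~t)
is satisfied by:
  {i: True, t: True}
  {i: True, t: False}
  {t: True, i: False}


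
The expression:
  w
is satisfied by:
  {w: True}


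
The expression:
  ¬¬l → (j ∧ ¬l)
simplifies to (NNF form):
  ¬l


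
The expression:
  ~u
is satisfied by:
  {u: False}


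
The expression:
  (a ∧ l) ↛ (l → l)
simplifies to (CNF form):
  False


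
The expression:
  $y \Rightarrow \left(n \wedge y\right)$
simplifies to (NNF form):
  $n \vee \neg y$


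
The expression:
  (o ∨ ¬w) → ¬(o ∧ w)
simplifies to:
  ¬o ∨ ¬w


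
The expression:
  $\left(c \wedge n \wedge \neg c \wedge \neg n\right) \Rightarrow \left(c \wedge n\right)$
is always true.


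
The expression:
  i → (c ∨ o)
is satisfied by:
  {o: True, c: True, i: False}
  {o: True, c: False, i: False}
  {c: True, o: False, i: False}
  {o: False, c: False, i: False}
  {i: True, o: True, c: True}
  {i: True, o: True, c: False}
  {i: True, c: True, o: False}


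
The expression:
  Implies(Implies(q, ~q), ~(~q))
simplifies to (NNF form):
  q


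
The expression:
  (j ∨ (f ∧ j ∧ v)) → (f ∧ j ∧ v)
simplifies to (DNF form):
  (f ∧ v) ∨ ¬j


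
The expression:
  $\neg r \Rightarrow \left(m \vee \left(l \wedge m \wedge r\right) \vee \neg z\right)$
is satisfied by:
  {r: True, m: True, z: False}
  {r: True, m: False, z: False}
  {m: True, r: False, z: False}
  {r: False, m: False, z: False}
  {r: True, z: True, m: True}
  {r: True, z: True, m: False}
  {z: True, m: True, r: False}


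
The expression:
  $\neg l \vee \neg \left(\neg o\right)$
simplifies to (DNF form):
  $o \vee \neg l$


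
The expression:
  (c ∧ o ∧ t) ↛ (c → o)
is never true.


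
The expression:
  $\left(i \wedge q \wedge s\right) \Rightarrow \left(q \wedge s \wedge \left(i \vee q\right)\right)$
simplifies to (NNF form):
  $\text{True}$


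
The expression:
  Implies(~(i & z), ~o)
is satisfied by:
  {i: True, z: True, o: False}
  {i: True, z: False, o: False}
  {z: True, i: False, o: False}
  {i: False, z: False, o: False}
  {i: True, o: True, z: True}


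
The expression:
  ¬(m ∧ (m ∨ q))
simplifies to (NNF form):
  ¬m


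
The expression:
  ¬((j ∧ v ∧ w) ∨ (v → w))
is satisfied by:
  {v: True, w: False}


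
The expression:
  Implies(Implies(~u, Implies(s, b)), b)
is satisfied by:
  {b: True, s: True, u: False}
  {b: True, s: False, u: False}
  {b: True, u: True, s: True}
  {b: True, u: True, s: False}
  {s: True, u: False, b: False}


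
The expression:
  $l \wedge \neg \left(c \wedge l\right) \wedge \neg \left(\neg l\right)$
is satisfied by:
  {l: True, c: False}


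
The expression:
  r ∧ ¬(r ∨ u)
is never true.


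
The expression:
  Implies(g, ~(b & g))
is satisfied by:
  {g: False, b: False}
  {b: True, g: False}
  {g: True, b: False}


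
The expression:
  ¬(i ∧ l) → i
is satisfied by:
  {i: True}


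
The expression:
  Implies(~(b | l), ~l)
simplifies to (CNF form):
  True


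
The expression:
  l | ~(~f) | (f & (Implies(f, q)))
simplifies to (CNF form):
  f | l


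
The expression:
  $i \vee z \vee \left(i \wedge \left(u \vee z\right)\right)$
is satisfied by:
  {i: True, z: True}
  {i: True, z: False}
  {z: True, i: False}


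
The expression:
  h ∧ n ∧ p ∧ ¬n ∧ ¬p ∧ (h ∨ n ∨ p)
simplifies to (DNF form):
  False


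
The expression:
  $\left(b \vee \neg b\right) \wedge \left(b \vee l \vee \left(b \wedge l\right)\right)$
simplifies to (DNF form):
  $b \vee l$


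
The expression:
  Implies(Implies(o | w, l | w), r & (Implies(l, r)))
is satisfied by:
  {r: True, o: True, l: False, w: False}
  {r: True, o: False, l: False, w: False}
  {r: True, w: True, o: True, l: False}
  {r: True, w: True, o: False, l: False}
  {r: True, l: True, o: True, w: False}
  {r: True, l: True, o: False, w: False}
  {r: True, l: True, w: True, o: True}
  {r: True, l: True, w: True, o: False}
  {o: True, r: False, l: False, w: False}


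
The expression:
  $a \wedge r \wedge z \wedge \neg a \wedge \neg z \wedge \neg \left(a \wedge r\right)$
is never true.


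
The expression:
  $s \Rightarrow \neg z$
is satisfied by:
  {s: False, z: False}
  {z: True, s: False}
  {s: True, z: False}


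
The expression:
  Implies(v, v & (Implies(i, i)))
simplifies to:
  True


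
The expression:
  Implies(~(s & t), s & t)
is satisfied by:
  {t: True, s: True}


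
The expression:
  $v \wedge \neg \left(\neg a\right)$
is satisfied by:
  {a: True, v: True}


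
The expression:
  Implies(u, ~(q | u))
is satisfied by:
  {u: False}


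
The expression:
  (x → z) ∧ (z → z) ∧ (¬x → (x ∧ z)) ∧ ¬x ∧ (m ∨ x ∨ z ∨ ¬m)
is never true.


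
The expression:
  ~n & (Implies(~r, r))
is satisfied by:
  {r: True, n: False}


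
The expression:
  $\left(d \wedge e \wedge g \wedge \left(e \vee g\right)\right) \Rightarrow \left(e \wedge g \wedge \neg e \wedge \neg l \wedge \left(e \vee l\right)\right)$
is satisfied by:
  {g: False, e: False, d: False}
  {d: True, g: False, e: False}
  {e: True, g: False, d: False}
  {d: True, e: True, g: False}
  {g: True, d: False, e: False}
  {d: True, g: True, e: False}
  {e: True, g: True, d: False}


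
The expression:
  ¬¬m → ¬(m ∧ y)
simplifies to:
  ¬m ∨ ¬y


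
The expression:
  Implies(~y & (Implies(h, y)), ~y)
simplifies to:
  True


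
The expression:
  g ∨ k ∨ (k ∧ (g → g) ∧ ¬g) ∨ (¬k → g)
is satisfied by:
  {k: True, g: True}
  {k: True, g: False}
  {g: True, k: False}


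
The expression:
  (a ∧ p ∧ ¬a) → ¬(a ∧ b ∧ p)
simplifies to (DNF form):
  True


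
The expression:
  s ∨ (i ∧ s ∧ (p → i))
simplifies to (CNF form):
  s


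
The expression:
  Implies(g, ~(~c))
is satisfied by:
  {c: True, g: False}
  {g: False, c: False}
  {g: True, c: True}


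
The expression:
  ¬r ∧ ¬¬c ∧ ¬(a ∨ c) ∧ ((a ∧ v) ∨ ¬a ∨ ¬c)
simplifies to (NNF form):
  False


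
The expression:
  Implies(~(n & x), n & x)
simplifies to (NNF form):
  n & x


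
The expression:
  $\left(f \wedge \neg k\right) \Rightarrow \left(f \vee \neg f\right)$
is always true.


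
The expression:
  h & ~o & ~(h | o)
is never true.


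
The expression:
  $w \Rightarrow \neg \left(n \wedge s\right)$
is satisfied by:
  {s: False, n: False, w: False}
  {w: True, s: False, n: False}
  {n: True, s: False, w: False}
  {w: True, n: True, s: False}
  {s: True, w: False, n: False}
  {w: True, s: True, n: False}
  {n: True, s: True, w: False}


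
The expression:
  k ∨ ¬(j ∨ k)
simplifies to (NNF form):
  k ∨ ¬j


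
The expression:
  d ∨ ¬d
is always true.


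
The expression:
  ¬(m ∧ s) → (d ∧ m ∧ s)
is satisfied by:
  {m: True, s: True}


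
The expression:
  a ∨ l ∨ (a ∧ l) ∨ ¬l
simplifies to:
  True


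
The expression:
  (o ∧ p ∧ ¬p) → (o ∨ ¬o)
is always true.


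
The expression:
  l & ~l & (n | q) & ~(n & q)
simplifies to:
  False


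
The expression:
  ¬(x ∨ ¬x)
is never true.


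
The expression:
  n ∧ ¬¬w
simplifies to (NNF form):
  n ∧ w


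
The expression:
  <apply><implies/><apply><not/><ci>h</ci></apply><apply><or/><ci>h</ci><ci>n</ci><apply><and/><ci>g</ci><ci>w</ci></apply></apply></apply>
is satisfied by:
  {h: True, n: True, w: True, g: True}
  {h: True, n: True, w: True, g: False}
  {h: True, n: True, g: True, w: False}
  {h: True, n: True, g: False, w: False}
  {h: True, w: True, g: True, n: False}
  {h: True, w: True, g: False, n: False}
  {h: True, w: False, g: True, n: False}
  {h: True, w: False, g: False, n: False}
  {n: True, w: True, g: True, h: False}
  {n: True, w: True, g: False, h: False}
  {n: True, g: True, w: False, h: False}
  {n: True, g: False, w: False, h: False}
  {w: True, g: True, n: False, h: False}


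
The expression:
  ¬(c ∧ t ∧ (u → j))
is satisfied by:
  {u: True, c: False, t: False, j: False}
  {u: False, c: False, t: False, j: False}
  {j: True, u: True, c: False, t: False}
  {j: True, u: False, c: False, t: False}
  {t: True, u: True, c: False, j: False}
  {t: True, u: False, c: False, j: False}
  {j: True, t: True, u: True, c: False}
  {j: True, t: True, u: False, c: False}
  {c: True, u: True, j: False, t: False}
  {c: True, u: False, j: False, t: False}
  {j: True, c: True, u: True, t: False}
  {j: True, c: True, u: False, t: False}
  {t: True, c: True, u: True, j: False}


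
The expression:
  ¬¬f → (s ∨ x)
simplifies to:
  s ∨ x ∨ ¬f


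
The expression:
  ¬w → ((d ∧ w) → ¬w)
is always true.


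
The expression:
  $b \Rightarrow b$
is always true.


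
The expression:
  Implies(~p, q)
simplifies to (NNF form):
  p | q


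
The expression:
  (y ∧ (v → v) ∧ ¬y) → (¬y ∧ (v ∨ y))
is always true.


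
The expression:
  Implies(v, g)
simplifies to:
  g | ~v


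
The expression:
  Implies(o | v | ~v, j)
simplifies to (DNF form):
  j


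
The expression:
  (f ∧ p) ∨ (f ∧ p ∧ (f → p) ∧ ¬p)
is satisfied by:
  {p: True, f: True}


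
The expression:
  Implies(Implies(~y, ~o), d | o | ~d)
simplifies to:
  True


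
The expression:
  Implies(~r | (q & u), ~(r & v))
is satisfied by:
  {u: False, v: False, q: False, r: False}
  {r: True, u: False, v: False, q: False}
  {q: True, u: False, v: False, r: False}
  {r: True, q: True, u: False, v: False}
  {v: True, r: False, u: False, q: False}
  {r: True, v: True, u: False, q: False}
  {q: True, v: True, r: False, u: False}
  {r: True, q: True, v: True, u: False}
  {u: True, q: False, v: False, r: False}
  {r: True, u: True, q: False, v: False}
  {q: True, u: True, r: False, v: False}
  {r: True, q: True, u: True, v: False}
  {v: True, u: True, q: False, r: False}
  {r: True, v: True, u: True, q: False}
  {q: True, v: True, u: True, r: False}


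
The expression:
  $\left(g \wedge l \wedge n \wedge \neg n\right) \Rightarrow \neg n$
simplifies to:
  $\text{True}$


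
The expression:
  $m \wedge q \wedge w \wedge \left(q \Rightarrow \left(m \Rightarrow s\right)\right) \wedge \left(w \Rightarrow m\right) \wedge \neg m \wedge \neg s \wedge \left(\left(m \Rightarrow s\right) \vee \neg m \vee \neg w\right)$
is never true.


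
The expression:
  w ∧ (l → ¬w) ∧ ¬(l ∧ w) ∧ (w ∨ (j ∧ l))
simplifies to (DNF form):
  w ∧ ¬l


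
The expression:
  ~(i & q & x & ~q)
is always true.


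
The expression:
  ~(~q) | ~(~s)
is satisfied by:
  {q: True, s: True}
  {q: True, s: False}
  {s: True, q: False}


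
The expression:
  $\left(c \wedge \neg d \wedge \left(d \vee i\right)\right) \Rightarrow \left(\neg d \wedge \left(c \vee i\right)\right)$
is always true.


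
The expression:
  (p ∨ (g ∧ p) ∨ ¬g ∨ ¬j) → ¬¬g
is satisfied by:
  {g: True}


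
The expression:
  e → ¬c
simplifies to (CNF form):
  ¬c ∨ ¬e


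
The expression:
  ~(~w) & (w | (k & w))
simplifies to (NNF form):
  w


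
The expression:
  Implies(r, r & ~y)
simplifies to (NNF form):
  ~r | ~y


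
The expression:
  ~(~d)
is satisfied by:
  {d: True}


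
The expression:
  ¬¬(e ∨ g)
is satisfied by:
  {e: True, g: True}
  {e: True, g: False}
  {g: True, e: False}


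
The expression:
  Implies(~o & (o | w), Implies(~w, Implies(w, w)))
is always true.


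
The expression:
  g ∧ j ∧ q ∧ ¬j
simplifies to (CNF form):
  False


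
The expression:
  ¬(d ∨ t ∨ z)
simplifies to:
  ¬d ∧ ¬t ∧ ¬z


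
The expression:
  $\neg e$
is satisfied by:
  {e: False}


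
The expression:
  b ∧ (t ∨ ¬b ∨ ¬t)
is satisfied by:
  {b: True}


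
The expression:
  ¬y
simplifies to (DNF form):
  ¬y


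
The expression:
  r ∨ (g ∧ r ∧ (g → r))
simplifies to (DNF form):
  r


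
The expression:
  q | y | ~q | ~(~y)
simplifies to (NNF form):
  True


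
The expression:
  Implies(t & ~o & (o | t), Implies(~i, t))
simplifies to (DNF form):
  True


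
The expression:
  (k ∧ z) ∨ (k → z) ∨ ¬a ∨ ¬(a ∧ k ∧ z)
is always true.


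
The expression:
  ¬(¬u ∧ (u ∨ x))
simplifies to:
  u ∨ ¬x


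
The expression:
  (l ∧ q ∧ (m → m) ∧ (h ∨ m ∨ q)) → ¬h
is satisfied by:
  {l: False, q: False, h: False}
  {h: True, l: False, q: False}
  {q: True, l: False, h: False}
  {h: True, q: True, l: False}
  {l: True, h: False, q: False}
  {h: True, l: True, q: False}
  {q: True, l: True, h: False}


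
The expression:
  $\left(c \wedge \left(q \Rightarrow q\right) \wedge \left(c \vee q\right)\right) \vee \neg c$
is always true.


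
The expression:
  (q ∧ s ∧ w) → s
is always true.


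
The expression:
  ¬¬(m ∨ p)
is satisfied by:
  {m: True, p: True}
  {m: True, p: False}
  {p: True, m: False}


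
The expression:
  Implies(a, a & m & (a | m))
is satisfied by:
  {m: True, a: False}
  {a: False, m: False}
  {a: True, m: True}


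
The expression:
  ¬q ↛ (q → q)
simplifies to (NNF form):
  False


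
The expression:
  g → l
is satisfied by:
  {l: True, g: False}
  {g: False, l: False}
  {g: True, l: True}


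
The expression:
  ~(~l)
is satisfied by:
  {l: True}


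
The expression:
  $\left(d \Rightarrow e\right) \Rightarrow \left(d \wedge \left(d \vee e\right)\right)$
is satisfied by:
  {d: True}


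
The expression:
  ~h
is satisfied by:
  {h: False}


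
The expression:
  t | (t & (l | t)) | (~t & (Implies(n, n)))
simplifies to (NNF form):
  True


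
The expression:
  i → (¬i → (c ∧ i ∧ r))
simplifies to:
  True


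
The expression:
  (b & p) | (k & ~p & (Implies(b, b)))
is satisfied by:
  {b: True, k: True, p: False}
  {k: True, p: False, b: False}
  {b: True, k: True, p: True}
  {b: True, p: True, k: False}


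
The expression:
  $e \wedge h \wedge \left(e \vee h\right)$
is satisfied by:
  {h: True, e: True}


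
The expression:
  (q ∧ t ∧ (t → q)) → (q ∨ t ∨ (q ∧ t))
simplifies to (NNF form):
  True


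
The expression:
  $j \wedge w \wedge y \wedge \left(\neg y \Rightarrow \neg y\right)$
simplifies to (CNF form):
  $j \wedge w \wedge y$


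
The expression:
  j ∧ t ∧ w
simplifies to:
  j ∧ t ∧ w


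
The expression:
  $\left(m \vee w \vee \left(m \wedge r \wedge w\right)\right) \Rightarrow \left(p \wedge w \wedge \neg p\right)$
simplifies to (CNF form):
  $\neg m \wedge \neg w$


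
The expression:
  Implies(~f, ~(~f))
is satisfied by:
  {f: True}


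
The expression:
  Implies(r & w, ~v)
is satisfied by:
  {w: False, v: False, r: False}
  {r: True, w: False, v: False}
  {v: True, w: False, r: False}
  {r: True, v: True, w: False}
  {w: True, r: False, v: False}
  {r: True, w: True, v: False}
  {v: True, w: True, r: False}


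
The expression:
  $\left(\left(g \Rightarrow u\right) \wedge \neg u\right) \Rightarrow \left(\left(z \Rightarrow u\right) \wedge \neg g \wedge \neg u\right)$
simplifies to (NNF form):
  $g \vee u \vee \neg z$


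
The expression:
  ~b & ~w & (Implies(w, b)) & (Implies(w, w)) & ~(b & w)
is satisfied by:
  {w: False, b: False}


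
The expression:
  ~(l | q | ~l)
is never true.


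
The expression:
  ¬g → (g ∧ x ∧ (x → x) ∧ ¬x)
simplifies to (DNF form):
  g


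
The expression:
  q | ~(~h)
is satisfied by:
  {q: True, h: True}
  {q: True, h: False}
  {h: True, q: False}


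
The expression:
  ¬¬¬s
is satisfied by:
  {s: False}


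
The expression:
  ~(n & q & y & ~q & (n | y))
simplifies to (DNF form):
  True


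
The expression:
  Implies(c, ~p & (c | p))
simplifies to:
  ~c | ~p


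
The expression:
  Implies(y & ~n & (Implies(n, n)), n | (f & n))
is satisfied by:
  {n: True, y: False}
  {y: False, n: False}
  {y: True, n: True}


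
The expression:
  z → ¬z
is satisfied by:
  {z: False}


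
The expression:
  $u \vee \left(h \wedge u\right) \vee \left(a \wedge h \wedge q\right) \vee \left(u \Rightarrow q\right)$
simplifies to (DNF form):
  $\text{True}$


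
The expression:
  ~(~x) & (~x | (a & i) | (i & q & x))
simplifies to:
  i & x & (a | q)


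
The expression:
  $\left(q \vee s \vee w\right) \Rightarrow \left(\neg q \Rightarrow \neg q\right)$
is always true.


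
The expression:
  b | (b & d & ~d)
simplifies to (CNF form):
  b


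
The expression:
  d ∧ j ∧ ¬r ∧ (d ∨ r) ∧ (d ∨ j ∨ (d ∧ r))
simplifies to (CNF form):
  d ∧ j ∧ ¬r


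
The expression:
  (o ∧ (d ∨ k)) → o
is always true.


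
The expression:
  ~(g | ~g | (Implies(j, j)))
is never true.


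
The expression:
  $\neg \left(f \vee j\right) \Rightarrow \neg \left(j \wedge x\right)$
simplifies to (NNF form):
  $\text{True}$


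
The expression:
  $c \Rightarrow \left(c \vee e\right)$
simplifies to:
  $\text{True}$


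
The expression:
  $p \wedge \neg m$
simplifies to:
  $p \wedge \neg m$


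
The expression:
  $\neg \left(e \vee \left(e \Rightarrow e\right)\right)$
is never true.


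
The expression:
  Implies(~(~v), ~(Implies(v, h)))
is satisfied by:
  {h: False, v: False}
  {v: True, h: False}
  {h: True, v: False}


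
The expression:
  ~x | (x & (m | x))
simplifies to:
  True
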